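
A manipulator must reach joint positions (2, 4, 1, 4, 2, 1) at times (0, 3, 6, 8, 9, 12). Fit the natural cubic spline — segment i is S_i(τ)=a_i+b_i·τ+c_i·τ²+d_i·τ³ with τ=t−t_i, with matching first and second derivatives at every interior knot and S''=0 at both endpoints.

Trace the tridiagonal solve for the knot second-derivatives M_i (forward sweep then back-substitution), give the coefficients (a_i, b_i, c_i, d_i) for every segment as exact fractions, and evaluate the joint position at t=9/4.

Δ: Δ0=2/3, Δ1=-1, Δ2=3/2, Δ3=-2, Δ4=-1/3
row 1: diag=12, rhs=-10; c'=1/4, d'=-5/6
row 2: denom=10−3·1/4=37/4; d'=(15−3·-5/6)/(37/4)=70/37
row 3: denom=6−2·8/37=206/37; d'=(-21−2·70/37)/(206/37)=-917/206
row 4: denom=8−1·37/206=1611/206; d'=(10−1·-917/206)/(1611/206)=2977/1611
back: M4=2977/1611
back: M3=-917/206−37/206·2977/1611=-7706/1611
back: M2=70/37−8/37·-7706/1611=4714/1611
back: M1=-5/6−1/4·4714/1611=-2521/1611
M: M0=0, M1=-2521/1611, M2=4714/1611, M3=-7706/1611, M4=2977/1611, M5=0
seg 0: a=2, c=M0/2=0, d=(M1−M0)/(6·3)=-2521/28998, b=Δ0−h0·(2M0+M1)/6=4669/3222
seg 1: a=4, c=M1/2=-2521/3222, d=(M2−M1)/(6·3)=7235/28998, b=Δ1−h1·(2M1+M2)/6=-1447/1611
seg 2: a=1, c=M2/2=2357/1611, d=(M3−M2)/(6·2)=-115/179, b=Δ2−h2·(2M2+M3)/6=3685/3222
seg 3: a=4, c=M3/2=-3853/1611, d=(M4−M3)/(6·1)=1187/1074, b=Δ3−h3·(2M3+M4)/6=-2299/3222
seg 4: a=2, c=M4/2=2977/3222, d=(M5−M4)/(6·3)=-2977/28998, b=Δ4−h4·(2M4+M5)/6=-3514/1611
t_q=9/4 → seg 0, τ=9/4; S=2+4669/3222·τ+0·τ²+-2521/28998·τ³=97839/22912

  seg 0: a=2 b=4669/3222 c=0 d=-2521/28998
  seg 1: a=4 b=-1447/1611 c=-2521/3222 d=7235/28998
  seg 2: a=1 b=3685/3222 c=2357/1611 d=-115/179
  seg 3: a=4 b=-2299/3222 c=-3853/1611 d=1187/1074
  seg 4: a=2 b=-3514/1611 c=2977/3222 d=-2977/28998
S(9/4) = 97839/22912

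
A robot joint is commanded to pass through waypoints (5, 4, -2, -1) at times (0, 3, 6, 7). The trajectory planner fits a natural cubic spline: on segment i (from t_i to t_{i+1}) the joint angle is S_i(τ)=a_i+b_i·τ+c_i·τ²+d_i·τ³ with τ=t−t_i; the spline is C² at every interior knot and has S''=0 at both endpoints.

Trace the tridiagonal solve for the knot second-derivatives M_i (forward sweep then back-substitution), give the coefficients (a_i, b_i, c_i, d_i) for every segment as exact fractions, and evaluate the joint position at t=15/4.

  seg 0: a=5 b=38/87 c=0 d=-67/783
  seg 1: a=4 b=-163/87 c=-67/87 d=190/783
  seg 2: a=-2 b=5/87 c=41/29 d=-41/87
S(15/4) = 2101/928

Δ: Δ0=-1/3, Δ1=-2, Δ2=1
row 1: diag=12, rhs=-10; c'=1/4, d'=-5/6
row 2: denom=8−3·1/4=29/4; d'=(18−3·-5/6)/(29/4)=82/29
back: M2=82/29
back: M1=-5/6−1/4·82/29=-134/87
M: M0=0, M1=-134/87, M2=82/29, M3=0
seg 0: a=5, c=M0/2=0, d=(M1−M0)/(6·3)=-67/783, b=Δ0−h0·(2M0+M1)/6=38/87
seg 1: a=4, c=M1/2=-67/87, d=(M2−M1)/(6·3)=190/783, b=Δ1−h1·(2M1+M2)/6=-163/87
seg 2: a=-2, c=M2/2=41/29, d=(M3−M2)/(6·1)=-41/87, b=Δ2−h2·(2M2+M3)/6=5/87
t_q=15/4 → seg 1, τ=3/4; S=4+-163/87·τ+-67/87·τ²+190/783·τ³=2101/928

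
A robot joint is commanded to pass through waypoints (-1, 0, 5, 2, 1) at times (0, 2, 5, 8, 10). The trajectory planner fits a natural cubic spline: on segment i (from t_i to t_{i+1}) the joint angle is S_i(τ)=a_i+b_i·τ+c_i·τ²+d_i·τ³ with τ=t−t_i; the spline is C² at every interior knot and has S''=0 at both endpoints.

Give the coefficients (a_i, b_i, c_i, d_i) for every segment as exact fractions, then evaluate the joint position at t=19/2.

Δ: Δ0=1/2, Δ1=5/3, Δ2=-1, Δ3=-1/2
row 1: diag=10, rhs=7; c'=3/10, d'=7/10
row 2: denom=12−3·3/10=111/10; d'=(-16−3·7/10)/(111/10)=-181/111
row 3: denom=10−3·10/37=340/37; d'=(3−3·-181/111)/(340/37)=73/85
back: M3=73/85
back: M2=-181/111−10/37·73/85=-95/51
back: M1=7/10−3/10·-95/51=107/85
M: M0=0, M1=107/85, M2=-95/51, M3=73/85, M4=0
seg 0: a=-1, c=M0/2=0, d=(M1−M0)/(6·2)=107/1020, b=Δ0−h0·(2M0+M1)/6=41/510
seg 1: a=0, c=M1/2=107/170, d=(M2−M1)/(6·3)=-398/2295, b=Δ1−h1·(2M1+M2)/6=683/510
seg 2: a=5, c=M2/2=-95/102, d=(M3−M2)/(6·3)=347/2295, b=Δ2−h2·(2M2+M3)/6=13/30
seg 3: a=2, c=M3/2=73/170, d=(M4−M3)/(6·2)=-73/1020, b=Δ3−h3·(2M3+M4)/6=-547/510
t_q=19/2 → seg 3, τ=3/2; S=2+-547/510·τ+73/170·τ²+-73/1020·τ³=607/544

  seg 0: a=-1 b=41/510 c=0 d=107/1020
  seg 1: a=0 b=683/510 c=107/170 d=-398/2295
  seg 2: a=5 b=13/30 c=-95/102 d=347/2295
  seg 3: a=2 b=-547/510 c=73/170 d=-73/1020
S(19/2) = 607/544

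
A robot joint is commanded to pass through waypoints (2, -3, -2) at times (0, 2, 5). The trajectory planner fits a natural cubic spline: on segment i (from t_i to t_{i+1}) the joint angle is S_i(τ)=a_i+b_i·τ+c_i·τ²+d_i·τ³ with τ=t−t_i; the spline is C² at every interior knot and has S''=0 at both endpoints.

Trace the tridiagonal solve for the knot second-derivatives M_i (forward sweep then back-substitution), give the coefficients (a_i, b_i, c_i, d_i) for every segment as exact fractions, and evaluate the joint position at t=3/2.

Δ: Δ0=-5/2, Δ1=1/3
row 1: diag=10, rhs=17; c'=3/10, d'=17/10
back: M1=17/10
M: M0=0, M1=17/10, M2=0
seg 0: a=2, c=M0/2=0, d=(M1−M0)/(6·2)=17/120, b=Δ0−h0·(2M0+M1)/6=-46/15
seg 1: a=-3, c=M1/2=17/20, d=(M2−M1)/(6·3)=-17/180, b=Δ1−h1·(2M1+M2)/6=-41/30
t_q=3/2 → seg 0, τ=3/2; S=2+-46/15·τ+0·τ²+17/120·τ³=-679/320

  seg 0: a=2 b=-46/15 c=0 d=17/120
  seg 1: a=-3 b=-41/30 c=17/20 d=-17/180
S(3/2) = -679/320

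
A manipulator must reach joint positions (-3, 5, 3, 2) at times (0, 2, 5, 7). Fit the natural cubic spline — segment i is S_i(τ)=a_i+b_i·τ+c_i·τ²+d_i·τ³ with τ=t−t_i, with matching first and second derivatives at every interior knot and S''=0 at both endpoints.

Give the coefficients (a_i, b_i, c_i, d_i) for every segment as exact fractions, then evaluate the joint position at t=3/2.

  seg 0: a=-3 b=1375/273 c=0 d=-283/1092
  seg 1: a=5 b=526/273 c=-283/182 d=29/126
  seg 2: a=3 b=-649/546 c=47/91 d=-47/546
S(3/2) = 1531/416

Δ: Δ0=4, Δ1=-2/3, Δ2=-1/2
row 1: diag=10, rhs=-28; c'=3/10, d'=-14/5
row 2: denom=10−3·3/10=91/10; d'=(1−3·-14/5)/(91/10)=94/91
back: M2=94/91
back: M1=-14/5−3/10·94/91=-283/91
M: M0=0, M1=-283/91, M2=94/91, M3=0
seg 0: a=-3, c=M0/2=0, d=(M1−M0)/(6·2)=-283/1092, b=Δ0−h0·(2M0+M1)/6=1375/273
seg 1: a=5, c=M1/2=-283/182, d=(M2−M1)/(6·3)=29/126, b=Δ1−h1·(2M1+M2)/6=526/273
seg 2: a=3, c=M2/2=47/91, d=(M3−M2)/(6·2)=-47/546, b=Δ2−h2·(2M2+M3)/6=-649/546
t_q=3/2 → seg 0, τ=3/2; S=-3+1375/273·τ+0·τ²+-283/1092·τ³=1531/416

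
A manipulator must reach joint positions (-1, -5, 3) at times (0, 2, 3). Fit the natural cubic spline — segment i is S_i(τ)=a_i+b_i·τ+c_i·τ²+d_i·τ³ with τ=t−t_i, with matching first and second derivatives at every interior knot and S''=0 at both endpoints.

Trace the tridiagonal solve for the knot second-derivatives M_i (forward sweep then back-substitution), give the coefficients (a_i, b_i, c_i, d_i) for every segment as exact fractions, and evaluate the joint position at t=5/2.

Δ: Δ0=-2, Δ1=8
row 1: diag=6, rhs=60; c'=1/6, d'=10
back: M1=10
M: M0=0, M1=10, M2=0
seg 0: a=-1, c=M0/2=0, d=(M1−M0)/(6·2)=5/6, b=Δ0−h0·(2M0+M1)/6=-16/3
seg 1: a=-5, c=M1/2=5, d=(M2−M1)/(6·1)=-5/3, b=Δ1−h1·(2M1+M2)/6=14/3
t_q=5/2 → seg 1, τ=1/2; S=-5+14/3·τ+5·τ²+-5/3·τ³=-13/8

  seg 0: a=-1 b=-16/3 c=0 d=5/6
  seg 1: a=-5 b=14/3 c=5 d=-5/3
S(5/2) = -13/8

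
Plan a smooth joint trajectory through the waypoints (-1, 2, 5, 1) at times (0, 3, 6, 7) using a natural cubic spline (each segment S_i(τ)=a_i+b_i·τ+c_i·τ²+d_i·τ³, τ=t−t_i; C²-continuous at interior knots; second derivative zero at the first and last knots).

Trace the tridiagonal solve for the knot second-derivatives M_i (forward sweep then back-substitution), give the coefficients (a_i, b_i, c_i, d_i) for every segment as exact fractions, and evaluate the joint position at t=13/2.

Δ: Δ0=1, Δ1=1, Δ2=-4
row 1: diag=12, rhs=0; c'=1/4, d'=0
row 2: denom=8−3·1/4=29/4; d'=(-30−3·0)/(29/4)=-120/29
back: M2=-120/29
back: M1=0−1/4·-120/29=30/29
M: M0=0, M1=30/29, M2=-120/29, M3=0
seg 0: a=-1, c=M0/2=0, d=(M1−M0)/(6·3)=5/87, b=Δ0−h0·(2M0+M1)/6=14/29
seg 1: a=2, c=M1/2=15/29, d=(M2−M1)/(6·3)=-25/87, b=Δ1−h1·(2M1+M2)/6=59/29
seg 2: a=5, c=M2/2=-60/29, d=(M3−M2)/(6·1)=20/29, b=Δ2−h2·(2M2+M3)/6=-76/29
t_q=13/2 → seg 2, τ=1/2; S=5+-76/29·τ+-60/29·τ²+20/29·τ³=189/58

  seg 0: a=-1 b=14/29 c=0 d=5/87
  seg 1: a=2 b=59/29 c=15/29 d=-25/87
  seg 2: a=5 b=-76/29 c=-60/29 d=20/29
S(13/2) = 189/58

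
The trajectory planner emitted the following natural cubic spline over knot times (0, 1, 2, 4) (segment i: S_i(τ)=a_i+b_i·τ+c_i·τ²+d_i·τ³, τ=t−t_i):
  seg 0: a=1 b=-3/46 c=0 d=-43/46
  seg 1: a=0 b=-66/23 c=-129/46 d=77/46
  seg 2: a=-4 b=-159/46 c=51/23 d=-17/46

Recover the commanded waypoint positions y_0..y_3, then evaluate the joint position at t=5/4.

y_0 = S_0(0) = a_0 = 1
y_1 = S_1(0) = a_1 = 0
y_2 = S_2(0) = a_2 = -4
y_3 = S_2(2) = -5
t_q=5/4 is in segment 1 (τ=1/4); S_1(τ)=-2551/2944

y_0=1 y_1=0 y_2=-4 y_3=-5
S(5/4) = -2551/2944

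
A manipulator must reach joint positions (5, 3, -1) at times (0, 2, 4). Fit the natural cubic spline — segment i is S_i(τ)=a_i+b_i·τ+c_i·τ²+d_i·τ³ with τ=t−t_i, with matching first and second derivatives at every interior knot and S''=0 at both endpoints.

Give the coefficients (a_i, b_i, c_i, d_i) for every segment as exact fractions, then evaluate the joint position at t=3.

  seg 0: a=5 b=-3/4 c=0 d=-1/16
  seg 1: a=3 b=-3/2 c=-3/8 d=1/16
S(3) = 19/16

Δ: Δ0=-1, Δ1=-2
row 1: diag=8, rhs=-6; c'=1/4, d'=-3/4
back: M1=-3/4
M: M0=0, M1=-3/4, M2=0
seg 0: a=5, c=M0/2=0, d=(M1−M0)/(6·2)=-1/16, b=Δ0−h0·(2M0+M1)/6=-3/4
seg 1: a=3, c=M1/2=-3/8, d=(M2−M1)/(6·2)=1/16, b=Δ1−h1·(2M1+M2)/6=-3/2
t_q=3 → seg 1, τ=1; S=3+-3/2·τ+-3/8·τ²+1/16·τ³=19/16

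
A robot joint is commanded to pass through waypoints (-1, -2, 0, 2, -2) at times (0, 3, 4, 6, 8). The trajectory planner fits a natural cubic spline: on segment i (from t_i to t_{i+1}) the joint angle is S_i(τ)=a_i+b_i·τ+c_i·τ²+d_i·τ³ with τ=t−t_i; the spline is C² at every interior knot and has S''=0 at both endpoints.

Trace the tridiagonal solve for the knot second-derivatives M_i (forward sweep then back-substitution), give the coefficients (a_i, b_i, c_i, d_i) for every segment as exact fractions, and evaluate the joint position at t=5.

  seg 0: a=-1 b=-643/516 c=0 d=157/1548
  seg 1: a=-2 b=385/258 c=157/172 d=-209/516
  seg 2: a=0 b=1085/516 c=-13/43 d=-257/2064
  seg 3: a=2 b=-155/258 c=-361/344 d=361/2064
S(5) = 1153/688

Δ: Δ0=-1/3, Δ1=2, Δ2=1, Δ3=-2
row 1: diag=8, rhs=14; c'=1/8, d'=7/4
row 2: denom=6−1·1/8=47/8; d'=(-6−1·7/4)/(47/8)=-62/47
row 3: denom=8−2·16/47=344/47; d'=(-18−2·-62/47)/(344/47)=-361/172
back: M3=-361/172
back: M2=-62/47−16/47·-361/172=-26/43
back: M1=7/4−1/8·-26/43=157/86
M: M0=0, M1=157/86, M2=-26/43, M3=-361/172, M4=0
seg 0: a=-1, c=M0/2=0, d=(M1−M0)/(6·3)=157/1548, b=Δ0−h0·(2M0+M1)/6=-643/516
seg 1: a=-2, c=M1/2=157/172, d=(M2−M1)/(6·1)=-209/516, b=Δ1−h1·(2M1+M2)/6=385/258
seg 2: a=0, c=M2/2=-13/43, d=(M3−M2)/(6·2)=-257/2064, b=Δ2−h2·(2M2+M3)/6=1085/516
seg 3: a=2, c=M3/2=-361/344, d=(M4−M3)/(6·2)=361/2064, b=Δ3−h3·(2M3+M4)/6=-155/258
t_q=5 → seg 2, τ=1; S=0+1085/516·τ+-13/43·τ²+-257/2064·τ³=1153/688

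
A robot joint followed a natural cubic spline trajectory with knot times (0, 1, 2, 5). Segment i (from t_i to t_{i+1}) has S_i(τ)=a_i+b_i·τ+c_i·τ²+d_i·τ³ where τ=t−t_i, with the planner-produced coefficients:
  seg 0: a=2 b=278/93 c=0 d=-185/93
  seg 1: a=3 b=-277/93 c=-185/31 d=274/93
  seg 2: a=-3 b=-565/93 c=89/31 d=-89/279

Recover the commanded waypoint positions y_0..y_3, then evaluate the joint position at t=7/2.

y_0 = S_0(0) = a_0 = 2
y_1 = S_1(0) = a_1 = 3
y_2 = S_2(0) = a_2 = -3
y_3 = S_2(3) = -4
t_q=7/2 is in segment 2 (τ=3/2); S_2(τ)=-1669/248

y_0=2 y_1=3 y_2=-3 y_3=-4
S(7/2) = -1669/248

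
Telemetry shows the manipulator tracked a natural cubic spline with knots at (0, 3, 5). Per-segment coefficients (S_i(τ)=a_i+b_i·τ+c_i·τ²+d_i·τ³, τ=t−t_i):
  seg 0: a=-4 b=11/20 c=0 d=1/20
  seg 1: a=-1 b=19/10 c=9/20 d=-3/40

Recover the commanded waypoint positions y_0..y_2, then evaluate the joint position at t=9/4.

y_0=-4 y_1=-1 y_2=4
S(9/4) = -2807/1280

y_0 = S_0(0) = a_0 = -4
y_1 = S_1(0) = a_1 = -1
y_2 = S_1(2) = 4
t_q=9/4 is in segment 0 (τ=9/4); S_0(τ)=-2807/1280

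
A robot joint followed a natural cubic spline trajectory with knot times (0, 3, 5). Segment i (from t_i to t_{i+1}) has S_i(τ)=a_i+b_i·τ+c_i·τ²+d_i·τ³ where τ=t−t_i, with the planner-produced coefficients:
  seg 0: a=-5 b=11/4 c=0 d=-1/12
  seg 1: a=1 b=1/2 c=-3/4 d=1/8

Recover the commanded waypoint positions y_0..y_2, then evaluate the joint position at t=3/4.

y_0=-5 y_1=1 y_2=0
S(3/4) = -761/256

y_0 = S_0(0) = a_0 = -5
y_1 = S_1(0) = a_1 = 1
y_2 = S_1(2) = 0
t_q=3/4 is in segment 0 (τ=3/4); S_0(τ)=-761/256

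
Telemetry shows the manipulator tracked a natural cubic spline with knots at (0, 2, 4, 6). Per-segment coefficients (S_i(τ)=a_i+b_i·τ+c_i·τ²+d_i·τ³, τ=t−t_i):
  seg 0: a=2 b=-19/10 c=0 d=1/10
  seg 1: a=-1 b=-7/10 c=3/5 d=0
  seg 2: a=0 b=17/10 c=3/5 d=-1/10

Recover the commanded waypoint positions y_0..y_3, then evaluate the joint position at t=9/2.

y_0=2 y_1=-1 y_2=0 y_3=5
S(9/2) = 79/80

y_0 = S_0(0) = a_0 = 2
y_1 = S_1(0) = a_1 = -1
y_2 = S_2(0) = a_2 = 0
y_3 = S_2(2) = 5
t_q=9/2 is in segment 2 (τ=1/2); S_2(τ)=79/80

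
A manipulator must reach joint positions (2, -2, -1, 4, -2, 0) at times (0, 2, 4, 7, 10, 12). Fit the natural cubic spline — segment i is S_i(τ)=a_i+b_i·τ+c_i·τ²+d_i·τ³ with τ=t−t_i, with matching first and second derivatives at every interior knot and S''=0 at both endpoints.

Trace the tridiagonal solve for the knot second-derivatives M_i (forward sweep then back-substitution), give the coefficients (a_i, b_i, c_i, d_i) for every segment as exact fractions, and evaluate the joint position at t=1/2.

  seg 0: a=2 b=-9733/3858 c=0 d=2017/15432
  seg 1: a=-2 b=-1841/1929 c=2017/2572 d=-55/1929
  seg 2: a=-1 b=3550/1929 c=1577/2572 d=-15533/69444
  seg 3: a=4 b=-4013/7716 c=-5401/3858 d=20987/69444
  seg 4: a=-2 b=-1466/1929 c=3395/2572 d=-3395/15432
S(1/2) = 31067/41152

Δ: Δ0=-2, Δ1=1/2, Δ2=5/3, Δ3=-2, Δ4=1
row 1: diag=8, rhs=15; c'=1/4, d'=15/8
row 2: denom=10−2·1/4=19/2; d'=(7−2·15/8)/(19/2)=13/38
row 3: denom=12−3·6/19=210/19; d'=(-22−3·13/38)/(210/19)=-25/12
row 4: denom=10−3·19/70=643/70; d'=(18−3·-25/12)/(643/70)=3395/1286
back: M4=3395/1286
back: M3=-25/12−19/70·3395/1286=-5401/1929
back: M2=13/38−6/19·-5401/1929=1577/1286
back: M1=15/8−1/4·1577/1286=2017/1286
M: M0=0, M1=2017/1286, M2=1577/1286, M3=-5401/1929, M4=3395/1286, M5=0
seg 0: a=2, c=M0/2=0, d=(M1−M0)/(6·2)=2017/15432, b=Δ0−h0·(2M0+M1)/6=-9733/3858
seg 1: a=-2, c=M1/2=2017/2572, d=(M2−M1)/(6·2)=-55/1929, b=Δ1−h1·(2M1+M2)/6=-1841/1929
seg 2: a=-1, c=M2/2=1577/2572, d=(M3−M2)/(6·3)=-15533/69444, b=Δ2−h2·(2M2+M3)/6=3550/1929
seg 3: a=4, c=M3/2=-5401/3858, d=(M4−M3)/(6·3)=20987/69444, b=Δ3−h3·(2M3+M4)/6=-4013/7716
seg 4: a=-2, c=M4/2=3395/2572, d=(M5−M4)/(6·2)=-3395/15432, b=Δ4−h4·(2M4+M5)/6=-1466/1929
t_q=1/2 → seg 0, τ=1/2; S=2+-9733/3858·τ+0·τ²+2017/15432·τ³=31067/41152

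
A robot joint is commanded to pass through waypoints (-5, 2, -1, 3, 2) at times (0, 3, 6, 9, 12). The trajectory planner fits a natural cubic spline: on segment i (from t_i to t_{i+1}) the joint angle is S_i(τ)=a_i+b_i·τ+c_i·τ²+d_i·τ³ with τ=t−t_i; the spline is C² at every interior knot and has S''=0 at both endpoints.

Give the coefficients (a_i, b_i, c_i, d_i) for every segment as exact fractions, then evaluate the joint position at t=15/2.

Δ: Δ0=7/3, Δ1=-1, Δ2=4/3, Δ3=-1/3
row 1: diag=12, rhs=-20; c'=1/4, d'=-5/3
row 2: denom=12−3·1/4=45/4; d'=(14−3·-5/3)/(45/4)=76/45
row 3: denom=12−3·4/15=56/5; d'=(-10−3·76/45)/(56/5)=-113/84
back: M3=-113/84
back: M2=76/45−4/15·-113/84=43/21
back: M1=-5/3−1/4·43/21=-61/28
M: M0=0, M1=-61/28, M2=43/21, M3=-113/84, M4=0
seg 0: a=-5, c=M0/2=0, d=(M1−M0)/(6·3)=-61/504, b=Δ0−h0·(2M0+M1)/6=575/168
seg 1: a=2, c=M1/2=-61/56, d=(M2−M1)/(6·3)=355/1512, b=Δ1−h1·(2M1+M2)/6=13/84
seg 2: a=-1, c=M2/2=43/42, d=(M3−M2)/(6·3)=-95/504, b=Δ2−h2·(2M2+M3)/6=-1/24
seg 3: a=3, c=M3/2=-113/168, d=(M4−M3)/(6·3)=113/1512, b=Δ3−h3·(2M3+M4)/6=85/84
t_q=15/2 → seg 2, τ=3/2; S=-1+-1/24·τ+43/42·τ²+-95/504·τ³=271/448

  seg 0: a=-5 b=575/168 c=0 d=-61/504
  seg 1: a=2 b=13/84 c=-61/56 d=355/1512
  seg 2: a=-1 b=-1/24 c=43/42 d=-95/504
  seg 3: a=3 b=85/84 c=-113/168 d=113/1512
S(15/2) = 271/448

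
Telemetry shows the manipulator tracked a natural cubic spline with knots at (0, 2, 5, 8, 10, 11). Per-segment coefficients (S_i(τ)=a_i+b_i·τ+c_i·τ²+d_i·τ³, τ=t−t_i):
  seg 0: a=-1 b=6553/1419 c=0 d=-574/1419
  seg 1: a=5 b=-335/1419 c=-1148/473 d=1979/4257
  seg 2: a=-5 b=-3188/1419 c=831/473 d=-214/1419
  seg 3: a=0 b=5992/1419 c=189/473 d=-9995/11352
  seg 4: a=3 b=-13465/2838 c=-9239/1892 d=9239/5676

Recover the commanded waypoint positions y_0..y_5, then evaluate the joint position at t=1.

y_0=-1 y_1=5 y_2=-5 y_3=0 y_4=3 y_5=-5
S(1) = 1520/473

y_0 = S_0(0) = a_0 = -1
y_1 = S_1(0) = a_1 = 5
y_2 = S_2(0) = a_2 = -5
y_3 = S_3(0) = a_3 = 0
y_4 = S_4(0) = a_4 = 3
y_5 = S_4(1) = -5
t_q=1 is in segment 0 (τ=1); S_0(τ)=1520/473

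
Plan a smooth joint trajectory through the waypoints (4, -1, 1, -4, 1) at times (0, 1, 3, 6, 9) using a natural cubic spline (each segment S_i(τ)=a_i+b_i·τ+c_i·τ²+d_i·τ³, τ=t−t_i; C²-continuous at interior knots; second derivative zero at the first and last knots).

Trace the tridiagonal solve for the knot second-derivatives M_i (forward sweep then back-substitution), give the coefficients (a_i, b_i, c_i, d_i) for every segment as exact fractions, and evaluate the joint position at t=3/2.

Δ: Δ0=-5, Δ1=1, Δ2=-5/3, Δ3=5/3
row 1: diag=6, rhs=36; c'=1/3, d'=6
row 2: denom=10−2·1/3=28/3; d'=(-16−2·6)/(28/3)=-3
row 3: denom=12−3·9/28=309/28; d'=(20−3·-3)/(309/28)=812/309
back: M3=812/309
back: M2=-3−9/28·812/309=-396/103
back: M1=6−1/3·-396/103=750/103
M: M0=0, M1=750/103, M2=-396/103, M3=812/309, M4=0
seg 0: a=4, c=M0/2=0, d=(M1−M0)/(6·1)=125/103, b=Δ0−h0·(2M0+M1)/6=-640/103
seg 1: a=-1, c=M1/2=375/103, d=(M2−M1)/(6·2)=-191/206, b=Δ1−h1·(2M1+M2)/6=-265/103
seg 2: a=1, c=M2/2=-198/103, d=(M3−M2)/(6·3)=1000/2781, b=Δ2−h2·(2M2+M3)/6=89/103
seg 3: a=-4, c=M3/2=406/309, d=(M4−M3)/(6·3)=-406/2781, b=Δ3−h3·(2M3+M4)/6=-99/103
t_q=3/2 → seg 1, τ=1/2; S=-1+-265/103·τ+375/103·τ²+-191/206·τ³=-2459/1648

  seg 0: a=4 b=-640/103 c=0 d=125/103
  seg 1: a=-1 b=-265/103 c=375/103 d=-191/206
  seg 2: a=1 b=89/103 c=-198/103 d=1000/2781
  seg 3: a=-4 b=-99/103 c=406/309 d=-406/2781
S(3/2) = -2459/1648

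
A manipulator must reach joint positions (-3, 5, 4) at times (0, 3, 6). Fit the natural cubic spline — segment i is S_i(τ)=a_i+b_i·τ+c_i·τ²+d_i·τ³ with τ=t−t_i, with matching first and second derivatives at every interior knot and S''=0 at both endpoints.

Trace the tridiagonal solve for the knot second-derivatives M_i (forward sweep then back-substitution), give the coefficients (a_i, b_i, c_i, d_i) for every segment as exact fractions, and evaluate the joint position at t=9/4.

Δ: Δ0=8/3, Δ1=-1/3
row 1: diag=12, rhs=-18; c'=1/4, d'=-3/2
back: M1=-3/2
M: M0=0, M1=-3/2, M2=0
seg 0: a=-3, c=M0/2=0, d=(M1−M0)/(6·3)=-1/12, b=Δ0−h0·(2M0+M1)/6=41/12
seg 1: a=5, c=M1/2=-3/4, d=(M2−M1)/(6·3)=1/12, b=Δ1−h1·(2M1+M2)/6=7/6
t_q=9/4 → seg 0, τ=9/4; S=-3+41/12·τ+0·τ²+-1/12·τ³=957/256

  seg 0: a=-3 b=41/12 c=0 d=-1/12
  seg 1: a=5 b=7/6 c=-3/4 d=1/12
S(9/4) = 957/256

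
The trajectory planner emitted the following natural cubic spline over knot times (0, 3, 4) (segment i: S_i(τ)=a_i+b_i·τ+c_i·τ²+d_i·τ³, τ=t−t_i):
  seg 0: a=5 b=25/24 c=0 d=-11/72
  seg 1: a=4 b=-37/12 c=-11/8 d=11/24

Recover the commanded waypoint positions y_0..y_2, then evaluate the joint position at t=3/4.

y_0=5 y_1=4 y_2=0
S(3/4) = 2927/512

y_0 = S_0(0) = a_0 = 5
y_1 = S_1(0) = a_1 = 4
y_2 = S_1(1) = 0
t_q=3/4 is in segment 0 (τ=3/4); S_0(τ)=2927/512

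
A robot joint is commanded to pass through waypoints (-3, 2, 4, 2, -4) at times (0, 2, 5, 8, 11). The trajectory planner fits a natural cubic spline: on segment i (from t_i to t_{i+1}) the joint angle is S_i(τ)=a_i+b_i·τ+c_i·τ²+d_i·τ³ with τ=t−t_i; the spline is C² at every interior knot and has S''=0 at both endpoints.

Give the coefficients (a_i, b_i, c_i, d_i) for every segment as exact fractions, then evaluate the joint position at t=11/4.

Δ: Δ0=5/2, Δ1=2/3, Δ2=-2/3, Δ3=-2
row 1: diag=10, rhs=-11; c'=3/10, d'=-11/10
row 2: denom=12−3·3/10=111/10; d'=(-8−3·-11/10)/(111/10)=-47/111
row 3: denom=12−3·10/37=414/37; d'=(-8−3·-47/111)/(414/37)=-83/138
back: M3=-83/138
back: M2=-47/111−10/37·-83/138=-6/23
back: M1=-11/10−3/10·-6/23=-47/46
M: M0=0, M1=-47/46, M2=-6/23, M3=-83/138, M4=0
seg 0: a=-3, c=M0/2=0, d=(M1−M0)/(6·2)=-47/552, b=Δ0−h0·(2M0+M1)/6=196/69
seg 1: a=2, c=M1/2=-47/92, d=(M2−M1)/(6·3)=35/828, b=Δ1−h1·(2M1+M2)/6=251/138
seg 2: a=4, c=M2/2=-3/23, d=(M3−M2)/(6·3)=-47/2484, b=Δ2−h2·(2M2+M3)/6=-29/276
seg 3: a=2, c=M3/2=-83/276, d=(M4−M3)/(6·3)=83/2484, b=Δ3−h3·(2M3+M4)/6=-193/138
t_q=11/4 → seg 1, τ=3/4; S=2+251/138·τ+-47/92·τ²+35/828·τ³=18221/5888

  seg 0: a=-3 b=196/69 c=0 d=-47/552
  seg 1: a=2 b=251/138 c=-47/92 d=35/828
  seg 2: a=4 b=-29/276 c=-3/23 d=-47/2484
  seg 3: a=2 b=-193/138 c=-83/276 d=83/2484
S(11/4) = 18221/5888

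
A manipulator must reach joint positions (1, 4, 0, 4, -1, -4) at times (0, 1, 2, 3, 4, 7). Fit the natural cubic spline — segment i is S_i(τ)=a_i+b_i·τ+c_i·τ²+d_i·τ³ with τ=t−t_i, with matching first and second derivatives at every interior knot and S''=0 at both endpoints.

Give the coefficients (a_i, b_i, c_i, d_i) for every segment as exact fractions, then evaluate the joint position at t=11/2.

Δ: Δ0=3, Δ1=-4, Δ2=4, Δ3=-5, Δ4=-1
row 1: diag=4, rhs=-42; c'=1/4, d'=-21/2
row 2: denom=4−1·1/4=15/4; d'=(48−1·-21/2)/(15/4)=78/5
row 3: denom=4−1·4/15=56/15; d'=(-54−1·78/5)/(56/15)=-261/14
row 4: denom=8−1·15/56=433/56; d'=(24−1·-261/14)/(433/56)=2388/433
back: M4=2388/433
back: M3=-261/14−15/56·2388/433=-8712/433
back: M2=78/5−4/15·-8712/433=9078/433
back: M1=-21/2−1/4·9078/433=-6816/433
M: M0=0, M1=-6816/433, M2=9078/433, M3=-8712/433, M4=2388/433, M5=0
seg 0: a=1, c=M0/2=0, d=(M1−M0)/(6·1)=-1136/433, b=Δ0−h0·(2M0+M1)/6=2435/433
seg 1: a=4, c=M1/2=-3408/433, d=(M2−M1)/(6·1)=2649/433, b=Δ1−h1·(2M1+M2)/6=-973/433
seg 2: a=0, c=M2/2=4539/433, d=(M3−M2)/(6·1)=-2965/433, b=Δ2−h2·(2M2+M3)/6=158/433
seg 3: a=4, c=M3/2=-4356/433, d=(M4−M3)/(6·1)=1850/433, b=Δ3−h3·(2M3+M4)/6=341/433
seg 4: a=-1, c=M4/2=1194/433, d=(M5−M4)/(6·3)=-398/1299, b=Δ4−h4·(2M4+M5)/6=-2821/433
t_q=11/2 → seg 4, τ=3/2; S=-1+-2821/433·τ+1194/433·τ²+-398/1299·τ³=-9703/1732

  seg 0: a=1 b=2435/433 c=0 d=-1136/433
  seg 1: a=4 b=-973/433 c=-3408/433 d=2649/433
  seg 2: a=0 b=158/433 c=4539/433 d=-2965/433
  seg 3: a=4 b=341/433 c=-4356/433 d=1850/433
  seg 4: a=-1 b=-2821/433 c=1194/433 d=-398/1299
S(11/2) = -9703/1732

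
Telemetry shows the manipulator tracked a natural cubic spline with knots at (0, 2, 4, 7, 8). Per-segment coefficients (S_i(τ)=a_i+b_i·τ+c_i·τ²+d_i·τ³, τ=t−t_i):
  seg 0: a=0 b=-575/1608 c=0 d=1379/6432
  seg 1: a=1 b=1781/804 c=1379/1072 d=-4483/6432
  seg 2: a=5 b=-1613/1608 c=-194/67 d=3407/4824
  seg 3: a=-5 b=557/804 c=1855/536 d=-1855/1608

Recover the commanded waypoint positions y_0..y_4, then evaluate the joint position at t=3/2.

y_0=0 y_1=1 y_2=5 y_3=-5 y_4=-2
S(3/2) = 3211/17152

y_0 = S_0(0) = a_0 = 0
y_1 = S_1(0) = a_1 = 1
y_2 = S_2(0) = a_2 = 5
y_3 = S_3(0) = a_3 = -5
y_4 = S_3(1) = -2
t_q=3/2 is in segment 0 (τ=3/2); S_0(τ)=3211/17152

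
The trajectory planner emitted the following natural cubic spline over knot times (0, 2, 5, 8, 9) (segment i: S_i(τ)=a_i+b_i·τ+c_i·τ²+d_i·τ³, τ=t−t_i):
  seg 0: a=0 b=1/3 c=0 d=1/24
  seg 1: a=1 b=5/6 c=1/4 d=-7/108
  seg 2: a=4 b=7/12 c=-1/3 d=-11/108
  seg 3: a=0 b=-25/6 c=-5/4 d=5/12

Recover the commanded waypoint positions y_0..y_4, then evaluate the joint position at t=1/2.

y_0 = S_0(0) = a_0 = 0
y_1 = S_1(0) = a_1 = 1
y_2 = S_2(0) = a_2 = 4
y_3 = S_3(0) = a_3 = 0
y_4 = S_3(1) = -5
t_q=1/2 is in segment 0 (τ=1/2); S_0(τ)=11/64

y_0=0 y_1=1 y_2=4 y_3=0 y_4=-5
S(1/2) = 11/64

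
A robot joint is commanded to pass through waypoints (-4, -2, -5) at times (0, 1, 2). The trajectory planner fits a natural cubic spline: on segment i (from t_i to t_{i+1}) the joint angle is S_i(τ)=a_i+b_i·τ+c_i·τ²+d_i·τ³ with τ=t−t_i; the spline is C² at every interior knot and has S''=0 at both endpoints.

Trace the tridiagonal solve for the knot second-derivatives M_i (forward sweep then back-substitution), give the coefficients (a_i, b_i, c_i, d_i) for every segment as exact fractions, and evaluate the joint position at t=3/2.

  seg 0: a=-4 b=13/4 c=0 d=-5/4
  seg 1: a=-2 b=-1/2 c=-15/4 d=5/4
S(3/2) = -97/32

Δ: Δ0=2, Δ1=-3
row 1: diag=4, rhs=-30; c'=1/4, d'=-15/2
back: M1=-15/2
M: M0=0, M1=-15/2, M2=0
seg 0: a=-4, c=M0/2=0, d=(M1−M0)/(6·1)=-5/4, b=Δ0−h0·(2M0+M1)/6=13/4
seg 1: a=-2, c=M1/2=-15/4, d=(M2−M1)/(6·1)=5/4, b=Δ1−h1·(2M1+M2)/6=-1/2
t_q=3/2 → seg 1, τ=1/2; S=-2+-1/2·τ+-15/4·τ²+5/4·τ³=-97/32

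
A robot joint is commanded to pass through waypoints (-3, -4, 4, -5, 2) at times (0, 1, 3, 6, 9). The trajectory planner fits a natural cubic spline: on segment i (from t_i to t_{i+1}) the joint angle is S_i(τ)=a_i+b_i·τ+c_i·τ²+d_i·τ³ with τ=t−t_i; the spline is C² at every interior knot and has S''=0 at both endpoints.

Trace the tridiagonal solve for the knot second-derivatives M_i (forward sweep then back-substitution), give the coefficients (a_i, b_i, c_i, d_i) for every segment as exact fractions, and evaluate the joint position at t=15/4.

  seg 0: a=-3 b=-1373/618 c=0 d=755/618
  seg 1: a=-4 b=446/309 c=755/206 d=-1475/1236
  seg 2: a=4 b=551/309 c=-360/103 d=1762/2781
  seg 3: a=-5 b=-643/309 c=682/309 d=-682/2781
S(15/4) = 11993/3296

Δ: Δ0=-1, Δ1=4, Δ2=-3, Δ3=7/3
row 1: diag=6, rhs=30; c'=1/3, d'=5
row 2: denom=10−2·1/3=28/3; d'=(-42−2·5)/(28/3)=-39/7
row 3: denom=12−3·9/28=309/28; d'=(32−3·-39/7)/(309/28)=1364/309
back: M3=1364/309
back: M2=-39/7−9/28·1364/309=-720/103
back: M1=5−1/3·-720/103=755/103
M: M0=0, M1=755/103, M2=-720/103, M3=1364/309, M4=0
seg 0: a=-3, c=M0/2=0, d=(M1−M0)/(6·1)=755/618, b=Δ0−h0·(2M0+M1)/6=-1373/618
seg 1: a=-4, c=M1/2=755/206, d=(M2−M1)/(6·2)=-1475/1236, b=Δ1−h1·(2M1+M2)/6=446/309
seg 2: a=4, c=M2/2=-360/103, d=(M3−M2)/(6·3)=1762/2781, b=Δ2−h2·(2M2+M3)/6=551/309
seg 3: a=-5, c=M3/2=682/309, d=(M4−M3)/(6·3)=-682/2781, b=Δ3−h3·(2M3+M4)/6=-643/309
t_q=15/4 → seg 2, τ=3/4; S=4+551/309·τ+-360/103·τ²+1762/2781·τ³=11993/3296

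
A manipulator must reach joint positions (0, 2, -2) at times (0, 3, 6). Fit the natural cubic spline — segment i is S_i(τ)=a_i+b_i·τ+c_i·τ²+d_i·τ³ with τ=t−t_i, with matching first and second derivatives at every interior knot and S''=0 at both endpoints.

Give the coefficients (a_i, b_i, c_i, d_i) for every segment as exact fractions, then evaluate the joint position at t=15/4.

  seg 0: a=0 b=7/6 c=0 d=-1/18
  seg 1: a=2 b=-1/3 c=-1/2 d=1/18
S(15/4) = 191/128

Δ: Δ0=2/3, Δ1=-4/3
row 1: diag=12, rhs=-12; c'=1/4, d'=-1
back: M1=-1
M: M0=0, M1=-1, M2=0
seg 0: a=0, c=M0/2=0, d=(M1−M0)/(6·3)=-1/18, b=Δ0−h0·(2M0+M1)/6=7/6
seg 1: a=2, c=M1/2=-1/2, d=(M2−M1)/(6·3)=1/18, b=Δ1−h1·(2M1+M2)/6=-1/3
t_q=15/4 → seg 1, τ=3/4; S=2+-1/3·τ+-1/2·τ²+1/18·τ³=191/128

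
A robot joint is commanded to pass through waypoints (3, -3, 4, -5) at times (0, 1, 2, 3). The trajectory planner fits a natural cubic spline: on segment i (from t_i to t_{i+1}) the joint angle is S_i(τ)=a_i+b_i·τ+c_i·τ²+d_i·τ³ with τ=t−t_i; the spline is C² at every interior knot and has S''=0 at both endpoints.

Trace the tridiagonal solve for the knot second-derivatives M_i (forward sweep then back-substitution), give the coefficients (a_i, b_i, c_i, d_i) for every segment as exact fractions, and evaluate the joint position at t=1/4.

  seg 0: a=3 b=-158/15 c=0 d=68/15
  seg 1: a=-3 b=46/15 c=68/5 d=-29/3
  seg 2: a=4 b=19/15 c=-77/5 d=77/15
S(1/4) = 7/16

Δ: Δ0=-6, Δ1=7, Δ2=-9
row 1: diag=4, rhs=78; c'=1/4, d'=39/2
row 2: denom=4−1·1/4=15/4; d'=(-96−1·39/2)/(15/4)=-154/5
back: M2=-154/5
back: M1=39/2−1/4·-154/5=136/5
M: M0=0, M1=136/5, M2=-154/5, M3=0
seg 0: a=3, c=M0/2=0, d=(M1−M0)/(6·1)=68/15, b=Δ0−h0·(2M0+M1)/6=-158/15
seg 1: a=-3, c=M1/2=68/5, d=(M2−M1)/(6·1)=-29/3, b=Δ1−h1·(2M1+M2)/6=46/15
seg 2: a=4, c=M2/2=-77/5, d=(M3−M2)/(6·1)=77/15, b=Δ2−h2·(2M2+M3)/6=19/15
t_q=1/4 → seg 0, τ=1/4; S=3+-158/15·τ+0·τ²+68/15·τ³=7/16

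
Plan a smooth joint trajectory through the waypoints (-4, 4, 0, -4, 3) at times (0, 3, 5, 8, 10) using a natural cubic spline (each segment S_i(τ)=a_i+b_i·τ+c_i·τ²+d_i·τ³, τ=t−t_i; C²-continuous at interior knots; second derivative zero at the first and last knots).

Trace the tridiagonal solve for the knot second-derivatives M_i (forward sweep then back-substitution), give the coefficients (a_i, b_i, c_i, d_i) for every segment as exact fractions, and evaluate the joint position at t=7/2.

Δ: Δ0=8/3, Δ1=-2, Δ2=-4/3, Δ3=7/2
row 1: diag=10, rhs=-28; c'=1/5, d'=-14/5
row 2: denom=10−2·1/5=48/5; d'=(4−2·-14/5)/(48/5)=1
row 3: denom=10−3·5/16=145/16; d'=(29−3·1)/(145/16)=416/145
back: M3=416/145
back: M2=1−5/16·416/145=3/29
back: M1=-14/5−1/5·3/29=-409/145
M: M0=0, M1=-409/145, M2=3/29, M3=416/145, M4=0
seg 0: a=-4, c=M0/2=0, d=(M1−M0)/(6·3)=-409/2610, b=Δ0−h0·(2M0+M1)/6=3547/870
seg 1: a=4, c=M1/2=-409/290, d=(M2−M1)/(6·2)=106/435, b=Δ1−h1·(2M1+M2)/6=-67/435
seg 2: a=0, c=M2/2=3/58, d=(M3−M2)/(6·3)=401/2610, b=Δ2−h2·(2M2+M3)/6=-1249/435
seg 3: a=-4, c=M3/2=208/145, d=(M4−M3)/(6·2)=-104/435, b=Δ3−h3·(2M3+M4)/6=1381/870
t_q=7/2 → seg 1, τ=1/2; S=4+-67/435·τ+-409/290·τ²+106/435·τ³=4177/1160

  seg 0: a=-4 b=3547/870 c=0 d=-409/2610
  seg 1: a=4 b=-67/435 c=-409/290 d=106/435
  seg 2: a=0 b=-1249/435 c=3/58 d=401/2610
  seg 3: a=-4 b=1381/870 c=208/145 d=-104/435
S(7/2) = 4177/1160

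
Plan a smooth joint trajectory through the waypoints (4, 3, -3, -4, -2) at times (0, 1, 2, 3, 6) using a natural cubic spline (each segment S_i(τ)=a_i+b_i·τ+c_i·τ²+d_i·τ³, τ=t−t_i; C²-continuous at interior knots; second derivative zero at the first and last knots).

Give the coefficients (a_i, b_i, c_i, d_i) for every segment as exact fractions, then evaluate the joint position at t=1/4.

Δ: Δ0=-1, Δ1=-6, Δ2=-1, Δ3=2/3
row 1: diag=4, rhs=-30; c'=1/4, d'=-15/2
row 2: denom=4−1·1/4=15/4; d'=(30−1·-15/2)/(15/4)=10
row 3: denom=8−1·4/15=116/15; d'=(10−1·10)/(116/15)=0
back: M3=0
back: M2=10−4/15·0=10
back: M1=-15/2−1/4·10=-10
M: M0=0, M1=-10, M2=10, M3=0, M4=0
seg 0: a=4, c=M0/2=0, d=(M1−M0)/(6·1)=-5/3, b=Δ0−h0·(2M0+M1)/6=2/3
seg 1: a=3, c=M1/2=-5, d=(M2−M1)/(6·1)=10/3, b=Δ1−h1·(2M1+M2)/6=-13/3
seg 2: a=-3, c=M2/2=5, d=(M3−M2)/(6·1)=-5/3, b=Δ2−h2·(2M2+M3)/6=-13/3
seg 3: a=-4, c=M3/2=0, d=(M4−M3)/(6·3)=0, b=Δ3−h3·(2M3+M4)/6=2/3
t_q=1/4 → seg 0, τ=1/4; S=4+2/3·τ+0·τ²+-5/3·τ³=265/64

  seg 0: a=4 b=2/3 c=0 d=-5/3
  seg 1: a=3 b=-13/3 c=-5 d=10/3
  seg 2: a=-3 b=-13/3 c=5 d=-5/3
  seg 3: a=-4 b=2/3 c=0 d=0
S(1/4) = 265/64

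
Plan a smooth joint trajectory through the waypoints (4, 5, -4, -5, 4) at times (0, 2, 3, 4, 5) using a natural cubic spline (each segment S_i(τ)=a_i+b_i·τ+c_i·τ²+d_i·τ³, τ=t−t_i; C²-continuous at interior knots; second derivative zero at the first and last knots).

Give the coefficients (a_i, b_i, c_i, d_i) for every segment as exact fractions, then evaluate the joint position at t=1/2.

Δ: Δ0=1/2, Δ1=-9, Δ2=-1, Δ3=9
row 1: diag=6, rhs=-57; c'=1/6, d'=-19/2
row 2: denom=4−1·1/6=23/6; d'=(48−1·-19/2)/(23/6)=15
row 3: denom=4−1·6/23=86/23; d'=(60−1·15)/(86/23)=1035/86
back: M3=1035/86
back: M2=15−6/23·1035/86=510/43
back: M1=-19/2−1/6·510/43=-987/86
M: M0=0, M1=-987/86, M2=510/43, M3=1035/86, M4=0
seg 0: a=4, c=M0/2=0, d=(M1−M0)/(6·2)=-329/344, b=Δ0−h0·(2M0+M1)/6=186/43
seg 1: a=5, c=M1/2=-987/172, d=(M2−M1)/(6·1)=669/172, b=Δ1−h1·(2M1+M2)/6=-615/86
seg 2: a=-4, c=M2/2=255/43, d=(M3−M2)/(6·1)=5/172, b=Δ2−h2·(2M2+M3)/6=-1197/172
seg 3: a=-5, c=M3/2=1035/172, d=(M4−M3)/(6·1)=-345/172, b=Δ3−h3·(2M3+M4)/6=429/86
t_q=1/2 → seg 0, τ=1/2; S=4+186/43·τ+0·τ²+-329/344·τ³=16631/2752

  seg 0: a=4 b=186/43 c=0 d=-329/344
  seg 1: a=5 b=-615/86 c=-987/172 d=669/172
  seg 2: a=-4 b=-1197/172 c=255/43 d=5/172
  seg 3: a=-5 b=429/86 c=1035/172 d=-345/172
S(1/2) = 16631/2752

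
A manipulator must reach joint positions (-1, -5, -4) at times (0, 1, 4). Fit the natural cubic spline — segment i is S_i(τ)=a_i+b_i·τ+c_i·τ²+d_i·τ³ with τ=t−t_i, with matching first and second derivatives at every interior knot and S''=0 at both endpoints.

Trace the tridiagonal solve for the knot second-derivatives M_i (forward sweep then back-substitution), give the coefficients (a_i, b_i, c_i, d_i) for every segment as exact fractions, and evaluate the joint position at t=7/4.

Δ: Δ0=-4, Δ1=1/3
row 1: diag=8, rhs=26; c'=3/8, d'=13/4
back: M1=13/4
M: M0=0, M1=13/4, M2=0
seg 0: a=-1, c=M0/2=0, d=(M1−M0)/(6·1)=13/24, b=Δ0−h0·(2M0+M1)/6=-109/24
seg 1: a=-5, c=M1/2=13/8, d=(M2−M1)/(6·3)=-13/72, b=Δ1−h1·(2M1+M2)/6=-35/12
t_q=7/4 → seg 1, τ=3/4; S=-5+-35/12·τ+13/8·τ²+-13/72·τ³=-3251/512

  seg 0: a=-1 b=-109/24 c=0 d=13/24
  seg 1: a=-5 b=-35/12 c=13/8 d=-13/72
S(7/4) = -3251/512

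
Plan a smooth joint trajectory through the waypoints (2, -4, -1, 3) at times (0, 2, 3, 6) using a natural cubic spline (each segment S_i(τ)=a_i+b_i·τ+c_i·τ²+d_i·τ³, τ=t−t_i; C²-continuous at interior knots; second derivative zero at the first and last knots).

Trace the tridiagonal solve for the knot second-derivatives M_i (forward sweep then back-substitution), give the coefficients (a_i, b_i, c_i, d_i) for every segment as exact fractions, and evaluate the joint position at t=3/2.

  seg 0: a=2 b=-721/141 c=0 d=149/282
  seg 1: a=-4 b=173/141 c=149/47 d=-197/141
  seg 2: a=-1 b=476/141 c=-48/47 d=16/141
S(3/2) = -2923/752

Δ: Δ0=-3, Δ1=3, Δ2=4/3
row 1: diag=6, rhs=36; c'=1/6, d'=6
row 2: denom=8−1·1/6=47/6; d'=(-10−1·6)/(47/6)=-96/47
back: M2=-96/47
back: M1=6−1/6·-96/47=298/47
M: M0=0, M1=298/47, M2=-96/47, M3=0
seg 0: a=2, c=M0/2=0, d=(M1−M0)/(6·2)=149/282, b=Δ0−h0·(2M0+M1)/6=-721/141
seg 1: a=-4, c=M1/2=149/47, d=(M2−M1)/(6·1)=-197/141, b=Δ1−h1·(2M1+M2)/6=173/141
seg 2: a=-1, c=M2/2=-48/47, d=(M3−M2)/(6·3)=16/141, b=Δ2−h2·(2M2+M3)/6=476/141
t_q=3/2 → seg 0, τ=3/2; S=2+-721/141·τ+0·τ²+149/282·τ³=-2923/752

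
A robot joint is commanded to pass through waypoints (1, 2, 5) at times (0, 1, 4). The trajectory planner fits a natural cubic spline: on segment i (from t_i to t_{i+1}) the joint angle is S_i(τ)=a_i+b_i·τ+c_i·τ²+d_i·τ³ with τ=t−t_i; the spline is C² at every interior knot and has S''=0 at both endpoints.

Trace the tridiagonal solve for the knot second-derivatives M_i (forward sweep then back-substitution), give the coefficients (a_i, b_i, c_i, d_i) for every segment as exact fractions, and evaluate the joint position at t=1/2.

Δ: Δ0=1, Δ1=1
row 1: diag=8, rhs=0; c'=3/8, d'=0
back: M1=0
M: M0=0, M1=0, M2=0
seg 0: a=1, c=M0/2=0, d=(M1−M0)/(6·1)=0, b=Δ0−h0·(2M0+M1)/6=1
seg 1: a=2, c=M1/2=0, d=(M2−M1)/(6·3)=0, b=Δ1−h1·(2M1+M2)/6=1
t_q=1/2 → seg 0, τ=1/2; S=1+1·τ+0·τ²+0·τ³=3/2

  seg 0: a=1 b=1 c=0 d=0
  seg 1: a=2 b=1 c=0 d=0
S(1/2) = 3/2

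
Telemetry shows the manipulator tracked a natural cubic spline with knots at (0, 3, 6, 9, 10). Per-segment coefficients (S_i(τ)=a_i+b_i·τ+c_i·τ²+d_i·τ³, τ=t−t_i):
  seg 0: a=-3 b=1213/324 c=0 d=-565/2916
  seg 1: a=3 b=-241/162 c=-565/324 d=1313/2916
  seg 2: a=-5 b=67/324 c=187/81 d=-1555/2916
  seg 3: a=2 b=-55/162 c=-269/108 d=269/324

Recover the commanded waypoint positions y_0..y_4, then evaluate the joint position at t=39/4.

y_0=-3 y_1=3 y_2=-5 y_3=2 y_4=0
S(39/4) = 4801/6912

y_0 = S_0(0) = a_0 = -3
y_1 = S_1(0) = a_1 = 3
y_2 = S_2(0) = a_2 = -5
y_3 = S_3(0) = a_3 = 2
y_4 = S_3(1) = 0
t_q=39/4 is in segment 3 (τ=3/4); S_3(τ)=4801/6912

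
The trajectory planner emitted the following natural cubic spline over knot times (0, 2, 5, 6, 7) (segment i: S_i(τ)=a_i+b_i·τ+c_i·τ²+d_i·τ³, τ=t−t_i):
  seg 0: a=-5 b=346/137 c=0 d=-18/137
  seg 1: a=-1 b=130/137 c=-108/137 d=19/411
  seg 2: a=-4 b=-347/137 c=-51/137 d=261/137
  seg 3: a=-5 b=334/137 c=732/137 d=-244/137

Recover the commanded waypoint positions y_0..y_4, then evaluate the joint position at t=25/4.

y_0=-5 y_1=-1 y_2=-4 y_3=-5 y_4=1
S(25/4) = -8953/2192

y_0 = S_0(0) = a_0 = -5
y_1 = S_1(0) = a_1 = -1
y_2 = S_2(0) = a_2 = -4
y_3 = S_3(0) = a_3 = -5
y_4 = S_3(1) = 1
t_q=25/4 is in segment 3 (τ=1/4); S_3(τ)=-8953/2192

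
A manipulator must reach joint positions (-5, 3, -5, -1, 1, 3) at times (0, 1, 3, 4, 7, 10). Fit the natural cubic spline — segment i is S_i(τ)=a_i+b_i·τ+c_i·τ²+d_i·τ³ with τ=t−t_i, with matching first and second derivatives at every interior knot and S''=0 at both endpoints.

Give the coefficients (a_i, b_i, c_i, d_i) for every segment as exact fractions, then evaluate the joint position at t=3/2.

Δ: Δ0=8, Δ1=-4, Δ2=4, Δ3=2/3, Δ4=2/3
row 1: diag=6, rhs=-72; c'=1/3, d'=-12
row 2: denom=6−2·1/3=16/3; d'=(48−2·-12)/(16/3)=27/2
row 3: denom=8−1·3/16=125/16; d'=(-20−1·27/2)/(125/16)=-536/125
row 4: denom=12−3·48/125=1356/125; d'=(0−3·-536/125)/(1356/125)=134/113
back: M4=134/113
back: M3=-536/125−48/125·134/113=-536/113
back: M2=27/2−3/16·-536/113=1626/113
back: M1=-12−1/3·1626/113=-1898/113
M: M0=0, M1=-1898/113, M2=1626/113, M3=-536/113, M4=134/113, M5=0
seg 0: a=-5, c=M0/2=0, d=(M1−M0)/(6·1)=-949/339, b=Δ0−h0·(2M0+M1)/6=3661/339
seg 1: a=3, c=M1/2=-949/113, d=(M2−M1)/(6·2)=881/339, b=Δ1−h1·(2M1+M2)/6=814/339
seg 2: a=-5, c=M2/2=813/113, d=(M3−M2)/(6·1)=-1081/339, b=Δ2−h2·(2M2+M3)/6=-2/339
seg 3: a=-1, c=M3/2=-268/113, d=(M4−M3)/(6·3)=335/1017, b=Δ3−h3·(2M3+M4)/6=1633/339
seg 4: a=1, c=M4/2=67/113, d=(M5−M4)/(6·3)=-67/1017, b=Δ4−h4·(2M4+M5)/6=-176/339
t_q=3/2 → seg 1, τ=1/2; S=3+814/339·τ+-949/113·τ²+881/339·τ³=2193/904

  seg 0: a=-5 b=3661/339 c=0 d=-949/339
  seg 1: a=3 b=814/339 c=-949/113 d=881/339
  seg 2: a=-5 b=-2/339 c=813/113 d=-1081/339
  seg 3: a=-1 b=1633/339 c=-268/113 d=335/1017
  seg 4: a=1 b=-176/339 c=67/113 d=-67/1017
S(3/2) = 2193/904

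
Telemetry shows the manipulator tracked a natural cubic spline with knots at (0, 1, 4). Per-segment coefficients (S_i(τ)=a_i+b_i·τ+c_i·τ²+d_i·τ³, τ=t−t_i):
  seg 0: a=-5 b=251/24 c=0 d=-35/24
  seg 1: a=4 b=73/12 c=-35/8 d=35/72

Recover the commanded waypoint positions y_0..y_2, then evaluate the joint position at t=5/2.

y_0 = S_0(0) = a_0 = -5
y_1 = S_1(0) = a_1 = 4
y_2 = S_1(3) = -4
t_q=5/2 is in segment 1 (τ=3/2); S_1(τ)=315/64

y_0=-5 y_1=4 y_2=-4
S(5/2) = 315/64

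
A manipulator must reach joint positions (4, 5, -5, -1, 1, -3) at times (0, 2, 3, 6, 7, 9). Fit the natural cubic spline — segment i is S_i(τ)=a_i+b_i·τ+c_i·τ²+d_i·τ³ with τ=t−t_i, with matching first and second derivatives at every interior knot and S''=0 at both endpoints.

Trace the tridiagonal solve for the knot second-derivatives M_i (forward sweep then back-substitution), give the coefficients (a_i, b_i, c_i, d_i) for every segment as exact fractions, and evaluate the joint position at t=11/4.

Δ: Δ0=1/2, Δ1=-10, Δ2=4/3, Δ3=2, Δ4=-2
row 1: diag=6, rhs=-63; c'=1/6, d'=-21/2
row 2: denom=8−1·1/6=47/6; d'=(68−1·-21/2)/(47/6)=471/47
row 3: denom=8−3·18/47=322/47; d'=(4−3·471/47)/(322/47)=-175/46
row 4: denom=6−1·47/322=1885/322; d'=(-24−1·-175/46)/(1885/322)=-6503/1885
back: M4=-6503/1885
back: M3=-175/46−47/322·-6503/1885=-6222/1885
back: M2=471/47−18/47·-6222/1885=21273/1885
back: M1=-21/2−1/6·21273/1885=-23338/1885
M: M0=0, M1=-23338/1885, M2=21273/1885, M3=-6222/1885, M4=-6503/1885, M5=0
seg 0: a=4, c=M0/2=0, d=(M1−M0)/(6·2)=-11669/11310, b=Δ0−h0·(2M0+M1)/6=52331/11310
seg 1: a=5, c=M1/2=-11669/1885, d=(M2−M1)/(6·1)=44611/11310, b=Δ1−h1·(2M1+M2)/6=-87697/11310
seg 2: a=-5, c=M2/2=21273/3770, d=(M3−M2)/(6·3)=-47/58, b=Δ2−h2·(2M2+M3)/6=-46946/5655
seg 3: a=-1, c=M3/2=-3111/1885, d=(M4−M3)/(6·1)=-281/11310, b=Δ3−h3·(2M3+M4)/6=41567/11310
seg 4: a=1, c=M4/2=-6503/3770, d=(M5−M4)/(6·2)=6503/22620, b=Δ4−h4·(2M4+M5)/6=1696/5655
t_q=11/4 → seg 1, τ=3/4; S=5+-87697/11310·τ+-11669/1885·τ²+44611/11310·τ³=-635421/241280

  seg 0: a=4 b=52331/11310 c=0 d=-11669/11310
  seg 1: a=5 b=-87697/11310 c=-11669/1885 d=44611/11310
  seg 2: a=-5 b=-46946/5655 c=21273/3770 d=-47/58
  seg 3: a=-1 b=41567/11310 c=-3111/1885 d=-281/11310
  seg 4: a=1 b=1696/5655 c=-6503/3770 d=6503/22620
S(11/4) = -635421/241280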